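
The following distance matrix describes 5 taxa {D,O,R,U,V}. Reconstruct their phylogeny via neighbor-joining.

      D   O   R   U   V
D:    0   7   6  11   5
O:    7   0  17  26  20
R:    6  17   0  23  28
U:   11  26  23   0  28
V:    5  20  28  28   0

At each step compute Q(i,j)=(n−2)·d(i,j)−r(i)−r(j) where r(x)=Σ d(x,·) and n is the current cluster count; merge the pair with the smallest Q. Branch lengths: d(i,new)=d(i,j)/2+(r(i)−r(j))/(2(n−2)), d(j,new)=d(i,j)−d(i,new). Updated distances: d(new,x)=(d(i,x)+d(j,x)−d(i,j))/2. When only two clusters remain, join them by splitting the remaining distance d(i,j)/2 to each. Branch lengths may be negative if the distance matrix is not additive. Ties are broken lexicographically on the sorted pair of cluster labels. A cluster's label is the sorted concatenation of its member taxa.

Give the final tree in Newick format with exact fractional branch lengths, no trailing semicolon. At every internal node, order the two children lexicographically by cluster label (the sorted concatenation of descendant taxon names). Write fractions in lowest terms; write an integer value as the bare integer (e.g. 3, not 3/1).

((((D:-37/6,V:67/6):21/8,O:67/8):13/8,R:69/8):115/16,U:115/16)

1. join D+V (d=5, Q=-95) ⇒ DV; edges |D|=-37/6, |V|=67/6
  updated: d(DV,O)=11, d(DV,R)=29/2, d(DV,U)=17
2. join DV+O (d=11, Q=-149/2) ⇒ DOV; edges |DV|=21/8, |O|=67/8
  updated: d(DOV,R)=41/4, d(DOV,U)=16
3. join DOV+R (d=41/4, Q=-197/4) ⇒ DORV; edges |DOV|=13/8, |R|=69/8
  updated: d(DORV,U)=115/8
4. join DORV+U (d=115/8) ⇒ DORUV; edges |DORV|=115/16, |U|=115/16
final tree: ((((D:-37/6,V:67/6):21/8,O:67/8):13/8,R:69/8):115/16,U:115/16)
total length: 325/8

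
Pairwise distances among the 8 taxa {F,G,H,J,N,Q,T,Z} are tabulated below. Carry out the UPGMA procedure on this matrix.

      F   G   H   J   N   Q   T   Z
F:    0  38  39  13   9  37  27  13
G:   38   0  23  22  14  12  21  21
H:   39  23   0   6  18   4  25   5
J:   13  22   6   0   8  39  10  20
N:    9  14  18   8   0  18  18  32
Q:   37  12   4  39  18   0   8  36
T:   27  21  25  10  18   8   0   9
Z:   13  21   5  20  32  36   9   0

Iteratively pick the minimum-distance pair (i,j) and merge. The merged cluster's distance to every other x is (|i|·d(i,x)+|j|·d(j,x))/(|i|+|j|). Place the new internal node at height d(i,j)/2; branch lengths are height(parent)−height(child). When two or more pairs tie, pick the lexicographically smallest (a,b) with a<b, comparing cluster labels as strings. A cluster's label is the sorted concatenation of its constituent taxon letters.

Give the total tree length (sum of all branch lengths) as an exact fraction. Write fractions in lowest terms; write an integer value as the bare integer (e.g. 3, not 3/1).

iteration 1: select H,Q (d=4); attach at lengths (2, 2); label the merged cluster HQ
  updated: d(F,HQ)=38, d(G,HQ)=35/2, d(HQ,J)=45/2, d(HQ,N)=18, d(HQ,T)=33/2, d(HQ,Z)=41/2
iteration 2: select J,N (d=8); attach at lengths (4, 4); label the merged cluster JN
  updated: d(F,JN)=11, d(G,JN)=18, d(HQ,JN)=81/4, d(JN,T)=14, d(JN,Z)=26
iteration 3: select T,Z (d=9); attach at lengths (9/2, 9/2); label the merged cluster TZ
  updated: d(F,TZ)=20, d(G,TZ)=21, d(HQ,TZ)=37/2, d(JN,TZ)=20
iteration 4: select F,JN (d=11); attach at lengths (11/2, 3/2); label the merged cluster FJN
  updated: d(FJN,G)=74/3, d(FJN,HQ)=157/6, d(FJN,TZ)=20
iteration 5: select G,HQ (d=35/2); attach at lengths (35/4, 27/4); label the merged cluster GHQ
  updated: d(FJN,GHQ)=77/3, d(GHQ,TZ)=58/3
iteration 6: select GHQ,TZ (d=58/3); attach at lengths (11/12, 31/6); label the merged cluster GHQTZ
  updated: d(FJN,GHQTZ)=117/5
iteration 7: select FJN,GHQTZ (d=117/5); attach at lengths (31/5, 61/30); label the merged cluster FGHJNQTZ
final tree: ((F:11/2,(J:4,N:4):3/2):31/5,((G:35/4,(H:2,Q:2):27/4):11/12,(T:9/2,Z:9/2):31/6):61/30)
total length: 3469/60

3469/60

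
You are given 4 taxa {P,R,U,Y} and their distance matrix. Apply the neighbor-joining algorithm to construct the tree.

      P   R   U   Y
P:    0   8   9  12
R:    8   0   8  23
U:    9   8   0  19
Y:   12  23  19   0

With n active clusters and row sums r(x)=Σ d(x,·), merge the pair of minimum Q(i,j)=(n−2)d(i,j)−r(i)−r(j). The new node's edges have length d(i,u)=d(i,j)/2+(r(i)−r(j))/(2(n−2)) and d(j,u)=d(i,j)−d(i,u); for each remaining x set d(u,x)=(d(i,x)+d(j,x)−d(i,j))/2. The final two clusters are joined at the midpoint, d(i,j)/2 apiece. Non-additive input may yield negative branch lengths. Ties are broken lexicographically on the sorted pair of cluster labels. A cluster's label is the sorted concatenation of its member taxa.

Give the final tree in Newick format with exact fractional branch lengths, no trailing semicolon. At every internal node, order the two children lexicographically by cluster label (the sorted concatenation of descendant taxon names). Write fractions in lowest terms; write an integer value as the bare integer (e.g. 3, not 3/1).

iteration 1: select P,Y (d=12, Q=-59); attach at lengths (-1/4, 49/4); label the merged cluster PY
  updated: d(PY,R)=19/2, d(PY,U)=8
iteration 2: select PY,R (d=19/2, Q=-51/2); attach at lengths (19/4, 19/4); label the merged cluster PRY
  updated: d(PRY,U)=13/4
iteration 3: select PRY,U (d=13/4); attach at lengths (13/8, 13/8); label the merged cluster PRUY
final tree: (((P:-1/4,Y:49/4):19/4,R:19/4):13/8,U:13/8)
total length: 99/4

(((P:-1/4,Y:49/4):19/4,R:19/4):13/8,U:13/8)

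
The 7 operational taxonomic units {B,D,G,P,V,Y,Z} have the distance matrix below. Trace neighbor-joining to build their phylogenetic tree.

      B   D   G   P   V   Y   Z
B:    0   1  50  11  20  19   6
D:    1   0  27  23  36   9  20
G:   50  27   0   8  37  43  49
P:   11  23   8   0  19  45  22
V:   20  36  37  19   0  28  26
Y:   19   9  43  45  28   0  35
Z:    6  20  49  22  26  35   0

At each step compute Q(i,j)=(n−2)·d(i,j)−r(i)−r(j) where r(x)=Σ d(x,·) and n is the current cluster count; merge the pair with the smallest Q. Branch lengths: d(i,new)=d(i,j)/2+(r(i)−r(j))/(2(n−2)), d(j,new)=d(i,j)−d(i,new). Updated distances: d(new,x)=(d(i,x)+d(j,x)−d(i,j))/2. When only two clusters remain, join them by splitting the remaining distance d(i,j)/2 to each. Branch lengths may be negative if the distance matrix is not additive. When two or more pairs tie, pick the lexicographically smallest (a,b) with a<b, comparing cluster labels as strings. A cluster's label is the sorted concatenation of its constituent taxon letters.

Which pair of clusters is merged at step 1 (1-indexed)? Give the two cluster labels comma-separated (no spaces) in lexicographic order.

1. join G+P (d=8, Q=-302) ⇒ GP; edges |G|=63/5, |P|=-23/5
  updated: d(B,GP)=53/2, d(D,GP)=21, d(GP,V)=24, d(GP,Y)=40, d(GP,Z)=63/2
2. join D+Y (d=9, Q=-182) ⇒ DY; edges |D|=-1, |Y|=10
  updated: d(B,DY)=11/2, d(DY,GP)=26, d(DY,V)=55/2, d(DY,Z)=23
3. join GP+V (d=24, Q=-267/2) ⇒ GPV; edges |GP|=55/4, |V|=41/4
  updated: d(B,GPV)=45/4, d(DY,GPV)=59/4, d(GPV,Z)=67/4
4. join B+Z (d=6, Q=-113/2) ⇒ BZ; edges |B|=-11/4, |Z|=35/4
  updated: d(BZ,DY)=45/4, d(BZ,GPV)=11
5. join BZ+DY (d=45/4, Q=-37) ⇒ BDYZ; edges |BZ|=15/4, |DY|=15/2
  updated: d(BDYZ,GPV)=29/4
6. join BDYZ+GPV (d=29/4) ⇒ BDGPVYZ; edges |BDYZ|=29/8, |GPV|=29/8
final tree: (((B:-11/4,Z:35/4):15/4,(D:-1,Y:10):15/2):29/8,((G:63/5,P:-23/5):55/4,V:41/4):29/8)
total length: 131/2

G,P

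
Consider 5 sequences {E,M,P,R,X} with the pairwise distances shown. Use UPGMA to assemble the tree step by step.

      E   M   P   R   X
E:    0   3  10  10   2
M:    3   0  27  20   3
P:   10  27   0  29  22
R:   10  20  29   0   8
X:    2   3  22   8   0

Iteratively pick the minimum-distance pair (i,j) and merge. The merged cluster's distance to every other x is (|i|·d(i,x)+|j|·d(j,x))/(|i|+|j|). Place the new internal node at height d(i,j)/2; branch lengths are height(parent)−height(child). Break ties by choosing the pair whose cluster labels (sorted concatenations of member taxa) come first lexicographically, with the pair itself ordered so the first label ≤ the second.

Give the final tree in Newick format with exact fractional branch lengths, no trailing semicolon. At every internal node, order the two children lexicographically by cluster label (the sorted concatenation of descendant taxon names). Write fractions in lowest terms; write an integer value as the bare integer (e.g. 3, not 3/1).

((((E:1,X:1):1/2,M:3/2):29/6,R:19/3):14/3,P:11)

1. join E+X (d=2) ⇒ EX; edges |E|=1, |X|=1
  updated: d(EX,M)=3, d(EX,P)=16, d(EX,R)=9
2. join EX+M (d=3) ⇒ EMX; edges |EX|=1/2, |M|=3/2
  updated: d(EMX,P)=59/3, d(EMX,R)=38/3
3. join EMX+R (d=38/3) ⇒ EMRX; edges |EMX|=29/6, |R|=19/3
  updated: d(EMRX,P)=22
4. join EMRX+P (d=22) ⇒ EMPRX; edges |EMRX|=14/3, |P|=11
final tree: ((((E:1,X:1):1/2,M:3/2):29/6,R:19/3):14/3,P:11)
total length: 185/6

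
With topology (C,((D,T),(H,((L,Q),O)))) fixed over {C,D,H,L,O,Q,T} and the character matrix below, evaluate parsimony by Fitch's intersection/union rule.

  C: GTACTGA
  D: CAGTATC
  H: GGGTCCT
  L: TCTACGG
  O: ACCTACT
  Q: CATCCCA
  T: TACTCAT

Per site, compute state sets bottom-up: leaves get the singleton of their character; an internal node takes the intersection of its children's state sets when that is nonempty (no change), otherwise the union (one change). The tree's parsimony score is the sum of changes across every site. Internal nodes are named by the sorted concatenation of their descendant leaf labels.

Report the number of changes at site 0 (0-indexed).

5

site 0, node DT: D={C} ∪ T={T} → {C,T} (+1)
site 0, node LQ: L={T} ∪ Q={C} → {C,T} (+1)
site 0, node LOQ: LQ={C,T} ∪ O={A} → {A,C,T} (+1)
site 0, node HLOQ: H={G} ∪ LOQ={A,C,T} → {A,C,G,T} (+1)
site 0, node DHLOQT: DT={C,T} ∩ HLOQ={A,C,G,T} → {C,T} (+0)
site 0, node CDHLOQT: C={G} ∪ DHLOQT={C,T} → {C,G,T} (+1)
site 1, node DT: D={A} ∩ T={A} → {A} (+0)
site 1, node LQ: L={C} ∪ Q={A} → {A,C} (+1)
site 1, node LOQ: LQ={A,C} ∩ O={C} → {C} (+0)
site 1, node HLOQ: H={G} ∪ LOQ={C} → {C,G} (+1)
site 1, node DHLOQT: DT={A} ∪ HLOQ={C,G} → {A,C,G} (+1)
site 1, node CDHLOQT: C={T} ∪ DHLOQT={A,C,G} → {A,C,G,T} (+1)
site 2, node DT: D={G} ∪ T={C} → {C,G} (+1)
site 2, node LQ: L={T} ∩ Q={T} → {T} (+0)
site 2, node LOQ: LQ={T} ∪ O={C} → {C,T} (+1)
site 2, node HLOQ: H={G} ∪ LOQ={C,T} → {C,G,T} (+1)
site 2, node DHLOQT: DT={C,G} ∩ HLOQ={C,G,T} → {C,G} (+0)
site 2, node CDHLOQT: C={A} ∪ DHLOQT={C,G} → {A,C,G} (+1)
site 3, node DT: D={T} ∩ T={T} → {T} (+0)
site 3, node LQ: L={A} ∪ Q={C} → {A,C} (+1)
site 3, node LOQ: LQ={A,C} ∪ O={T} → {A,C,T} (+1)
site 3, node HLOQ: H={T} ∩ LOQ={A,C,T} → {T} (+0)
site 3, node DHLOQT: DT={T} ∩ HLOQ={T} → {T} (+0)
site 3, node CDHLOQT: C={C} ∪ DHLOQT={T} → {C,T} (+1)
site 4, node DT: D={A} ∪ T={C} → {A,C} (+1)
site 4, node LQ: L={C} ∩ Q={C} → {C} (+0)
site 4, node LOQ: LQ={C} ∪ O={A} → {A,C} (+1)
site 4, node HLOQ: H={C} ∩ LOQ={A,C} → {C} (+0)
site 4, node DHLOQT: DT={A,C} ∩ HLOQ={C} → {C} (+0)
site 4, node CDHLOQT: C={T} ∪ DHLOQT={C} → {C,T} (+1)
site 5, node DT: D={T} ∪ T={A} → {A,T} (+1)
site 5, node LQ: L={G} ∪ Q={C} → {C,G} (+1)
site 5, node LOQ: LQ={C,G} ∩ O={C} → {C} (+0)
site 5, node HLOQ: H={C} ∩ LOQ={C} → {C} (+0)
site 5, node DHLOQT: DT={A,T} ∪ HLOQ={C} → {A,C,T} (+1)
site 5, node CDHLOQT: C={G} ∪ DHLOQT={A,C,T} → {A,C,G,T} (+1)
site 6, node DT: D={C} ∪ T={T} → {C,T} (+1)
site 6, node LQ: L={G} ∪ Q={A} → {A,G} (+1)
site 6, node LOQ: LQ={A,G} ∪ O={T} → {A,G,T} (+1)
site 6, node HLOQ: H={T} ∩ LOQ={A,G,T} → {T} (+0)
site 6, node DHLOQT: DT={C,T} ∩ HLOQ={T} → {T} (+0)
site 6, node CDHLOQT: C={A} ∪ DHLOQT={T} → {A,T} (+1)
per-site changes: [5, 4, 4, 3, 3, 4, 4]; total = 27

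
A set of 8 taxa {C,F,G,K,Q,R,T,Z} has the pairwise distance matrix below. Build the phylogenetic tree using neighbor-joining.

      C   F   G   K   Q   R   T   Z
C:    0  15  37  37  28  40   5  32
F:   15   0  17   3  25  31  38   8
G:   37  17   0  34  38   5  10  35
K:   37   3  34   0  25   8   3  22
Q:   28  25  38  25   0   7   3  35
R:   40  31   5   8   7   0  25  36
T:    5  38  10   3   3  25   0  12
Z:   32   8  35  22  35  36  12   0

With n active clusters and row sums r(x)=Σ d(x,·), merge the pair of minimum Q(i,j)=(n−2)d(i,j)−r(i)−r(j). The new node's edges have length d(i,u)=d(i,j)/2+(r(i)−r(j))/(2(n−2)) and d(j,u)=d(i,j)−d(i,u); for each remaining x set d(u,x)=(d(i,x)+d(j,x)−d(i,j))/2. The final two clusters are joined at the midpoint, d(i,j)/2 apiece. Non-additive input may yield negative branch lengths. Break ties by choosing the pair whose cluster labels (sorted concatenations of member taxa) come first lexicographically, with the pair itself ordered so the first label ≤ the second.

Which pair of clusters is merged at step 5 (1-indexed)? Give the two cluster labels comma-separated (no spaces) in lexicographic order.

step 1: merge (G,R) at d=5, Q=-298; branch lengths G→9/2, R→1/2; new cluster GR
  updated: d(C,GR)=36, d(F,GR)=43/2, d(GR,K)=37/2, d(GR,Q)=20, d(GR,T)=15, d(GR,Z)=33
step 2: merge (F,Z) at d=8, Q=-425/2; branch lengths F→17/20, Z→143/20; new cluster FZ
  updated: d(C,FZ)=39/2, d(FZ,GR)=93/4, d(FZ,K)=17/2, d(FZ,Q)=26, d(FZ,T)=21
step 3: merge (FZ,K) at d=17/2, Q=-625/4; branch lengths FZ→161/32, K→111/32; new cluster FKZ
  updated: d(C,FKZ)=24, d(FKZ,GR)=133/8, d(FKZ,Q)=85/4, d(FKZ,T)=31/4
step 4: merge (C,T) at d=5, Q=-435/4; branch lengths C→103/8, T→-63/8; new cluster CT
  updated: d(CT,FKZ)=107/8, d(CT,GR)=23, d(CT,Q)=13
step 5: merge (CT,Q) at d=13, Q=-621/8; branch lengths CT→169/32, Q→247/32; new cluster CQT
  updated: d(CQT,FKZ)=173/16, d(CQT,GR)=15
step 6: merge (CQT,FKZ) at d=173/16, Q=-679/16; branch lengths CQT→147/32, FKZ→199/32; new cluster CFKQTZ
  updated: d(CFKQTZ,GR)=333/32
step 7: merge (CFKQTZ,GR) at d=333/32; branch lengths CFKQTZ→333/64, GR→333/64; new cluster CFGKQRTZ
final tree: ((((C:103/8,T:-63/8):169/32,Q:247/32):147/32,((F:17/20,Z:143/20):161/32,K:111/32):199/32):333/64,(G:9/2,R:1/2):333/64)
total length: 1943/32

CT,Q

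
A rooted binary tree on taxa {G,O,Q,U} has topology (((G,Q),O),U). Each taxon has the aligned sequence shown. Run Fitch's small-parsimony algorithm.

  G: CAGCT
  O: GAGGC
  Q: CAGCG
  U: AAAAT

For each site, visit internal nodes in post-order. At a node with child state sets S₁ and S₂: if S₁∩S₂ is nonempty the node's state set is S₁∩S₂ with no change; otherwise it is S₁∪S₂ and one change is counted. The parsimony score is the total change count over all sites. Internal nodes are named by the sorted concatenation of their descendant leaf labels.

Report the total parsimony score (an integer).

7

site 0, node GQ: G={C} ∩ Q={C} → {C} (+0)
site 0, node GOQ: GQ={C} ∪ O={G} → {C,G} (+1)
site 0, node GOQU: GOQ={C,G} ∪ U={A} → {A,C,G} (+1)
site 1, node GQ: G={A} ∩ Q={A} → {A} (+0)
site 1, node GOQ: GQ={A} ∩ O={A} → {A} (+0)
site 1, node GOQU: GOQ={A} ∩ U={A} → {A} (+0)
site 2, node GQ: G={G} ∩ Q={G} → {G} (+0)
site 2, node GOQ: GQ={G} ∩ O={G} → {G} (+0)
site 2, node GOQU: GOQ={G} ∪ U={A} → {A,G} (+1)
site 3, node GQ: G={C} ∩ Q={C} → {C} (+0)
site 3, node GOQ: GQ={C} ∪ O={G} → {C,G} (+1)
site 3, node GOQU: GOQ={C,G} ∪ U={A} → {A,C,G} (+1)
site 4, node GQ: G={T} ∪ Q={G} → {G,T} (+1)
site 4, node GOQ: GQ={G,T} ∪ O={C} → {C,G,T} (+1)
site 4, node GOQU: GOQ={C,G,T} ∩ U={T} → {T} (+0)
per-site changes: [2, 0, 1, 2, 2]; total = 7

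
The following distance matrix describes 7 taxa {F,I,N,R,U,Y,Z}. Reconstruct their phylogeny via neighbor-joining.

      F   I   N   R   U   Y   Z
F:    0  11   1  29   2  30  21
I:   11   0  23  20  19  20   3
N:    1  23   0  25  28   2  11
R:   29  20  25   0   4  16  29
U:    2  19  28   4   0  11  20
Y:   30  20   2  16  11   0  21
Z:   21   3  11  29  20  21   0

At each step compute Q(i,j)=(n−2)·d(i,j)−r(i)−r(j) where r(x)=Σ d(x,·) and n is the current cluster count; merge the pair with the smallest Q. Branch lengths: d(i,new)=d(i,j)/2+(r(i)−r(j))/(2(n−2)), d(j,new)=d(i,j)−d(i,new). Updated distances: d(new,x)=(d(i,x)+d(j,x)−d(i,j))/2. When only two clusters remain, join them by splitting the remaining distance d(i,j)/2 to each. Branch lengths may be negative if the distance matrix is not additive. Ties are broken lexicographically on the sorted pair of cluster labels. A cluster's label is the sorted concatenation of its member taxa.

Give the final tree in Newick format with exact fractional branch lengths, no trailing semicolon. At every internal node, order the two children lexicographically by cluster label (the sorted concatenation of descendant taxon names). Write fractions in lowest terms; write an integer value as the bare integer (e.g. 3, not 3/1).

(((F:41/8,(R:59/10,U:-19/10):67/8):5/4,(I:1,Z:2):17/2):31/8,(N:-9/4,Y:17/4):31/8)

iteration 1: select R,U (d=4, Q=-187); attach at lengths (59/10, -19/10); label the merged cluster RU
  updated: d(F,RU)=27/2, d(I,RU)=35/2, d(N,RU)=49/2, d(RU,Y)=23/2, d(RU,Z)=45/2
iteration 2: select I,Z (d=3, Q=-141); attach at lengths (1, 2); label the merged cluster IZ
  updated: d(F,IZ)=29/2, d(IZ,N)=31/2, d(IZ,RU)=37/2, d(IZ,Y)=19
iteration 3: select N,Y (d=2, Q=-199/2); attach at lengths (-9/4, 17/4); label the merged cluster NY
  updated: d(F,NY)=29/2, d(IZ,NY)=65/4, d(NY,RU)=17
iteration 4: select F,RU (d=27/2, Q=-129/2); attach at lengths (41/8, 67/8); label the merged cluster FRU
  updated: d(FRU,IZ)=39/4, d(FRU,NY)=9
iteration 5: select FRU,IZ (d=39/4, Q=-35); attach at lengths (5/4, 17/2); label the merged cluster FIRUZ
  updated: d(FIRUZ,NY)=31/4
iteration 6: select FIRUZ,NY (d=31/4); attach at lengths (31/8, 31/8); label the merged cluster FINRUYZ
final tree: (((F:41/8,(R:59/10,U:-19/10):67/8):5/4,(I:1,Z:2):17/2):31/8,(N:-9/4,Y:17/4):31/8)
total length: 40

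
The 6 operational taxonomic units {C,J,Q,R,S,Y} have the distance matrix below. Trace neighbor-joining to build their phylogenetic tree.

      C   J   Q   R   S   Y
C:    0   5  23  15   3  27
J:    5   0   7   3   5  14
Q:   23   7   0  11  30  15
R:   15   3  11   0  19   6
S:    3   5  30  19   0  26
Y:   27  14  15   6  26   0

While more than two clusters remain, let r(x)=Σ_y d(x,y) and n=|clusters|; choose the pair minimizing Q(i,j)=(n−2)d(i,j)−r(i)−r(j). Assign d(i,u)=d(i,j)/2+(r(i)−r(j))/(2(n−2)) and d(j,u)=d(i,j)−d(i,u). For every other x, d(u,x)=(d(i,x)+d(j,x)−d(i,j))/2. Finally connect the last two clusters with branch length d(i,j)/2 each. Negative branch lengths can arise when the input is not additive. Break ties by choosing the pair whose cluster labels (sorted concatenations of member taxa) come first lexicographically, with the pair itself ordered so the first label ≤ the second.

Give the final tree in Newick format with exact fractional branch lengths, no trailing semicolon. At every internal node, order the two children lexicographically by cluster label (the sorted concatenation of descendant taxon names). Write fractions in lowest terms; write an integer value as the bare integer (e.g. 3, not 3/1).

iteration 1: select C,S (d=3, Q=-144); attach at lengths (1/4, 11/4); label the merged cluster CS
  updated: d(CS,J)=7/2, d(CS,Q)=25, d(CS,R)=31/2, d(CS,Y)=25
iteration 2: select CS,J (d=7/2, Q=-86); attach at lengths (26/3, -31/6); label the merged cluster CJS
  updated: d(CJS,Q)=57/4, d(CJS,R)=15/2, d(CJS,Y)=71/4
iteration 3: select CJS,Q (d=57/4, Q=-205/4); attach at lengths (111/16, 117/16); label the merged cluster CJQS
  updated: d(CJQS,R)=17/8, d(CJQS,Y)=37/4
iteration 4: select CJQS,R (d=17/8, Q=-139/8); attach at lengths (43/16, -9/16); label the merged cluster CJQRS
  updated: d(CJQRS,Y)=105/16
iteration 5: select CJQRS,Y (d=105/16); attach at lengths (105/32, 105/32); label the merged cluster CJQRSY
final tree: (((((C:1/4,S:11/4):26/3,J:-31/6):111/16,Q:117/16):43/16,R:-9/16):105/32,Y:105/32)
total length: 471/16

(((((C:1/4,S:11/4):26/3,J:-31/6):111/16,Q:117/16):43/16,R:-9/16):105/32,Y:105/32)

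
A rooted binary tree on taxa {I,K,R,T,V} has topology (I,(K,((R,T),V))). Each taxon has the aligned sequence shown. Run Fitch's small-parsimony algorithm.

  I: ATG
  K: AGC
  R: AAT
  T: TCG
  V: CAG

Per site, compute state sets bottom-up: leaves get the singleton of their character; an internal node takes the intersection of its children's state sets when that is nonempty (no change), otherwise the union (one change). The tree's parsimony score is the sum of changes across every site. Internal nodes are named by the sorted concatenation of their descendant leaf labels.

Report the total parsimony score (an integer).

7

[col 0] RT: children R:{A}, T:{T} ∪→ {A,T}; cost 1
[col 0] RTV: children RT:{A,T}, V:{C} ∪→ {A,C,T}; cost 1
[col 0] KRTV: children K:{A}, RTV:{A,C,T} ∩→ {A}; cost 0
[col 0] IKRTV: children I:{A}, KRTV:{A} ∩→ {A}; cost 0
[col 1] RT: children R:{A}, T:{C} ∪→ {A,C}; cost 1
[col 1] RTV: children RT:{A,C}, V:{A} ∩→ {A}; cost 0
[col 1] KRTV: children K:{G}, RTV:{A} ∪→ {A,G}; cost 1
[col 1] IKRTV: children I:{T}, KRTV:{A,G} ∪→ {A,G,T}; cost 1
[col 2] RT: children R:{T}, T:{G} ∪→ {G,T}; cost 1
[col 2] RTV: children RT:{G,T}, V:{G} ∩→ {G}; cost 0
[col 2] KRTV: children K:{C}, RTV:{G} ∪→ {C,G}; cost 1
[col 2] IKRTV: children I:{G}, KRTV:{C,G} ∩→ {G}; cost 0
per-site changes: [2, 3, 2]; total = 7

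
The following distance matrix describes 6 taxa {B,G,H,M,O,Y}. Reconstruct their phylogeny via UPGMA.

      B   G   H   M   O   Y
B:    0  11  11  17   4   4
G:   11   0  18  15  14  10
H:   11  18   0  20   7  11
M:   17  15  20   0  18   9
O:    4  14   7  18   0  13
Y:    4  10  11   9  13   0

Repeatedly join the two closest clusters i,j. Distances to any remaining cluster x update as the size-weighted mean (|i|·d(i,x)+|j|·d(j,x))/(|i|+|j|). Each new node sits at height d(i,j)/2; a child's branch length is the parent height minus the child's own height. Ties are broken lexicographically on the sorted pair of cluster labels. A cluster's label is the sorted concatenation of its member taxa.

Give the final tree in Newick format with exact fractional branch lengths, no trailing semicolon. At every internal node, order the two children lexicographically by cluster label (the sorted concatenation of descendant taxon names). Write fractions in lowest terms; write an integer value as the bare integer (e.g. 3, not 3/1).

step 1: merge (B,O) at d=4; branch lengths B→2, O→2; new cluster BO
  updated: d(BO,G)=25/2, d(BO,H)=9, d(BO,M)=35/2, d(BO,Y)=17/2
step 2: merge (BO,Y) at d=17/2; branch lengths BO→9/4, Y→17/4; new cluster BOY
  updated: d(BOY,G)=35/3, d(BOY,H)=29/3, d(BOY,M)=44/3
step 3: merge (BOY,H) at d=29/3; branch lengths BOY→7/12, H→29/6; new cluster BHOY
  updated: d(BHOY,G)=53/4, d(BHOY,M)=16
step 4: merge (BHOY,G) at d=53/4; branch lengths BHOY→43/24, G→53/8; new cluster BGHOY
  updated: d(BGHOY,M)=79/5
step 5: merge (BGHOY,M) at d=79/5; branch lengths BGHOY→51/40, M→79/10; new cluster BGHMOY
final tree: (((((B:2,O:2):9/4,Y:17/4):7/12,H:29/6):43/24,G:53/8):51/40,M:79/10)
total length: 4021/120

(((((B:2,O:2):9/4,Y:17/4):7/12,H:29/6):43/24,G:53/8):51/40,M:79/10)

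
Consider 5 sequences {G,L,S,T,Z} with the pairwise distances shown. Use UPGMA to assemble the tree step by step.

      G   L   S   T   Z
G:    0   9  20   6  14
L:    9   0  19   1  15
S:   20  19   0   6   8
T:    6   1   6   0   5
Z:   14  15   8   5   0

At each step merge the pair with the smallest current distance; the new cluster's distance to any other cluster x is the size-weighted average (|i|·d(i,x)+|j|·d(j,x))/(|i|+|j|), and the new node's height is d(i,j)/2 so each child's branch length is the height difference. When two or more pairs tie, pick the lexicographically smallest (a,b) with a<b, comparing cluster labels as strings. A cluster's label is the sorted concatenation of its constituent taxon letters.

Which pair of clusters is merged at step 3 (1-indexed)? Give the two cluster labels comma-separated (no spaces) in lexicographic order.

S,Z

1. join L+T (d=1) ⇒ LT; edges |L|=1/2, |T|=1/2
  updated: d(G,LT)=15/2, d(LT,S)=25/2, d(LT,Z)=10
2. join G+LT (d=15/2) ⇒ GLT; edges |G|=15/4, |LT|=13/4
  updated: d(GLT,S)=15, d(GLT,Z)=34/3
3. join S+Z (d=8) ⇒ SZ; edges |S|=4, |Z|=4
  updated: d(GLT,SZ)=79/6
4. join GLT+SZ (d=79/6) ⇒ GLSTZ; edges |GLT|=17/6, |SZ|=31/12
final tree: ((G:15/4,(L:1/2,T:1/2):13/4):17/6,(S:4,Z:4):31/12)
total length: 257/12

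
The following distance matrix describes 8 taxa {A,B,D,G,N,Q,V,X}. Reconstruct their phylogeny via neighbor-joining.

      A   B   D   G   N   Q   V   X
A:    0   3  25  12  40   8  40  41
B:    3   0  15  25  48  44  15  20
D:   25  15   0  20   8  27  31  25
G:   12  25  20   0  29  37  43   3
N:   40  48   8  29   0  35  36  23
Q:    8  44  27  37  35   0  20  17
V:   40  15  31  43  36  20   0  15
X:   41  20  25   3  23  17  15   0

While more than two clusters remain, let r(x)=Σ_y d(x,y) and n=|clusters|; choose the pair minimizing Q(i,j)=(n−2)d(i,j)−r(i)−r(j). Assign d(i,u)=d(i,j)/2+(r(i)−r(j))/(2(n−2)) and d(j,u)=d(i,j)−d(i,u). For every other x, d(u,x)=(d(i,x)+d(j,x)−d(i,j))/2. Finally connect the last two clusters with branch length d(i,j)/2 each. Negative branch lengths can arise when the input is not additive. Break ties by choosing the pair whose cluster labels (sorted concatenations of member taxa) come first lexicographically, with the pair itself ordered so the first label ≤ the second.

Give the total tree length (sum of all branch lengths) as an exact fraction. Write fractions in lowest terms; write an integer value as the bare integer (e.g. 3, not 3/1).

1. join D+N (d=8, Q=-322) ⇒ DN; edges |D|=-5/3, |N|=29/3
  updated: d(A,DN)=57/2, d(B,DN)=55/2, d(DN,G)=41/2, d(DN,Q)=27, d(DN,V)=59/2, d(DN,X)=20
2. join A+B (d=3, Q=-252) ⇒ AB; edges |A|=13/10, |B|=17/10
  updated: d(AB,DN)=53/2, d(AB,G)=17, d(AB,Q)=49/2, d(AB,V)=26, d(AB,X)=29
3. join G+X (d=3, Q=-385/2) ⇒ GX; edges |G|=97/16, |X|=-49/16
  updated: d(AB,GX)=43/2, d(DN,GX)=75/4, d(GX,Q)=51/2, d(GX,V)=55/2
4. join Q+V (d=20, Q=-140) ⇒ QV; edges |Q|=9, |V|=11
  updated: d(AB,QV)=61/4, d(DN,QV)=73/4, d(GX,QV)=33/2
5. join AB+QV (d=61/4, Q=-331/4) ⇒ ABQV; edges |AB|=175/16, |QV|=69/16
  updated: d(ABQV,DN)=59/4, d(ABQV,GX)=91/8
6. join ABQV+DN (d=59/4, Q=-359/8) ⇒ ABDNQV; edges |ABQV|=59/16, |DN|=177/16
  updated: d(ABDNQV,GX)=123/16
7. join ABDNQV+GX (d=123/16) ⇒ ABDGNQVX; edges |ABDNQV|=123/32, |GX|=123/32
final tree: ((((A:13/10,B:17/10):175/16,(Q:9,V:11):69/16):59/16,(D:-5/3,N:29/3):177/16):123/32,(G:97/16,X:-49/16):123/32)
total length: 1147/16

1147/16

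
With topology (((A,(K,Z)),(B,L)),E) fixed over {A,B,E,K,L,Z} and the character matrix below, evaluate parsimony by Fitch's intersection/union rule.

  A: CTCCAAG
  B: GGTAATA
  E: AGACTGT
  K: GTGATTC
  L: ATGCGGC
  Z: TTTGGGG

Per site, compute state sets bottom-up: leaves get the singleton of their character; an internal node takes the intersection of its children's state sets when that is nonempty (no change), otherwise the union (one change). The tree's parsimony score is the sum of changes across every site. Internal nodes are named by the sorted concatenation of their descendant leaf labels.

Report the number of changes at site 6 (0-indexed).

site 0, node KZ: K={G} ∪ Z={T} → {G,T} (+1)
site 0, node AKZ: A={C} ∪ KZ={G,T} → {C,G,T} (+1)
site 0, node BL: B={G} ∪ L={A} → {A,G} (+1)
site 0, node ABKLZ: AKZ={C,G,T} ∩ BL={A,G} → {G} (+0)
site 0, node ABEKLZ: ABKLZ={G} ∪ E={A} → {A,G} (+1)
site 1, node KZ: K={T} ∩ Z={T} → {T} (+0)
site 1, node AKZ: A={T} ∩ KZ={T} → {T} (+0)
site 1, node BL: B={G} ∪ L={T} → {G,T} (+1)
site 1, node ABKLZ: AKZ={T} ∩ BL={G,T} → {T} (+0)
site 1, node ABEKLZ: ABKLZ={T} ∪ E={G} → {G,T} (+1)
site 2, node KZ: K={G} ∪ Z={T} → {G,T} (+1)
site 2, node AKZ: A={C} ∪ KZ={G,T} → {C,G,T} (+1)
site 2, node BL: B={T} ∪ L={G} → {G,T} (+1)
site 2, node ABKLZ: AKZ={C,G,T} ∩ BL={G,T} → {G,T} (+0)
site 2, node ABEKLZ: ABKLZ={G,T} ∪ E={A} → {A,G,T} (+1)
site 3, node KZ: K={A} ∪ Z={G} → {A,G} (+1)
site 3, node AKZ: A={C} ∪ KZ={A,G} → {A,C,G} (+1)
site 3, node BL: B={A} ∪ L={C} → {A,C} (+1)
site 3, node ABKLZ: AKZ={A,C,G} ∩ BL={A,C} → {A,C} (+0)
site 3, node ABEKLZ: ABKLZ={A,C} ∩ E={C} → {C} (+0)
site 4, node KZ: K={T} ∪ Z={G} → {G,T} (+1)
site 4, node AKZ: A={A} ∪ KZ={G,T} → {A,G,T} (+1)
site 4, node BL: B={A} ∪ L={G} → {A,G} (+1)
site 4, node ABKLZ: AKZ={A,G,T} ∩ BL={A,G} → {A,G} (+0)
site 4, node ABEKLZ: ABKLZ={A,G} ∪ E={T} → {A,G,T} (+1)
site 5, node KZ: K={T} ∪ Z={G} → {G,T} (+1)
site 5, node AKZ: A={A} ∪ KZ={G,T} → {A,G,T} (+1)
site 5, node BL: B={T} ∪ L={G} → {G,T} (+1)
site 5, node ABKLZ: AKZ={A,G,T} ∩ BL={G,T} → {G,T} (+0)
site 5, node ABEKLZ: ABKLZ={G,T} ∩ E={G} → {G} (+0)
site 6, node KZ: K={C} ∪ Z={G} → {C,G} (+1)
site 6, node AKZ: A={G} ∩ KZ={C,G} → {G} (+0)
site 6, node BL: B={A} ∪ L={C} → {A,C} (+1)
site 6, node ABKLZ: AKZ={G} ∪ BL={A,C} → {A,C,G} (+1)
site 6, node ABEKLZ: ABKLZ={A,C,G} ∪ E={T} → {A,C,G,T} (+1)
per-site changes: [4, 2, 4, 3, 4, 3, 4]; total = 24

4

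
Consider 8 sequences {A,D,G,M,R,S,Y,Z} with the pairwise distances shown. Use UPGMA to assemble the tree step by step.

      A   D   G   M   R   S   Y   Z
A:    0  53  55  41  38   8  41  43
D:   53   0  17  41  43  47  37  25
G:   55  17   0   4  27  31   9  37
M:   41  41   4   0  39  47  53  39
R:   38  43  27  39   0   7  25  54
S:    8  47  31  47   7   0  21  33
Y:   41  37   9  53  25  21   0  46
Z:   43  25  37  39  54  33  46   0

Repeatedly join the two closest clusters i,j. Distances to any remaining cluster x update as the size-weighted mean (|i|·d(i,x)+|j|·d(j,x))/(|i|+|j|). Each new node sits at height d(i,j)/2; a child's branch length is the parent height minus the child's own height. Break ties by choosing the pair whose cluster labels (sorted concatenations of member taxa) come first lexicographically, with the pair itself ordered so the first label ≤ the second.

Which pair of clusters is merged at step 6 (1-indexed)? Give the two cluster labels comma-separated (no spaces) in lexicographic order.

DZ,GM

1. join G+M (d=4) ⇒ GM; edges |G|=2, |M|=2
  updated: d(A,GM)=48, d(D,GM)=29, d(GM,R)=33, d(GM,S)=39, d(GM,Y)=31, d(GM,Z)=38
2. join R+S (d=7) ⇒ RS; edges |R|=7/2, |S|=7/2
  updated: d(A,RS)=23, d(D,RS)=45, d(GM,RS)=36, d(RS,Y)=23, d(RS,Z)=87/2
3. join A+RS (d=23) ⇒ ARS; edges |A|=23/2, |RS|=8
  updated: d(ARS,D)=143/3, d(ARS,GM)=40, d(ARS,Y)=29, d(ARS,Z)=130/3
4. join D+Z (d=25) ⇒ DZ; edges |D|=25/2, |Z|=25/2
  updated: d(ARS,DZ)=91/2, d(DZ,GM)=67/2, d(DZ,Y)=83/2
5. join ARS+Y (d=29) ⇒ ARSY; edges |ARS|=3, |Y|=29/2
  updated: d(ARSY,DZ)=89/2, d(ARSY,GM)=151/4
6. join DZ+GM (d=67/2) ⇒ DGMZ; edges |DZ|=17/4, |GM|=59/4
  updated: d(ARSY,DGMZ)=329/8
7. join ARSY+DGMZ (d=329/8) ⇒ ADGMRSYZ; edges |ARSY|=97/16, |DGMZ|=61/16
final tree: (((A:23/2,(R:7/2,S:7/2):8):3,Y:29/2):97/16,((D:25/2,Z:25/2):17/4,(G:2,M:2):59/4):61/16)
total length: 815/8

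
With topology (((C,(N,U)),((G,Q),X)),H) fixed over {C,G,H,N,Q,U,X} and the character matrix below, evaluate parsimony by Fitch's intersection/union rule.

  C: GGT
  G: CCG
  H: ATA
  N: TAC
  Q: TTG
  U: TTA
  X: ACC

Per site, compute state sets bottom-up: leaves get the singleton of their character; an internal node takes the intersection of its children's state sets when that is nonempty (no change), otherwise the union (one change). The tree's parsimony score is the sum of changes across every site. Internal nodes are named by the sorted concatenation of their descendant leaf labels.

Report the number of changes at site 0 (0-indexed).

site 0, node NU: N={T} ∩ U={T} → {T} (+0)
site 0, node CNU: C={G} ∪ NU={T} → {G,T} (+1)
site 0, node GQ: G={C} ∪ Q={T} → {C,T} (+1)
site 0, node GQX: GQ={C,T} ∪ X={A} → {A,C,T} (+1)
site 0, node CGNQUX: CNU={G,T} ∩ GQX={A,C,T} → {T} (+0)
site 0, node CGHNQUX: CGNQUX={T} ∪ H={A} → {A,T} (+1)
site 1, node NU: N={A} ∪ U={T} → {A,T} (+1)
site 1, node CNU: C={G} ∪ NU={A,T} → {A,G,T} (+1)
site 1, node GQ: G={C} ∪ Q={T} → {C,T} (+1)
site 1, node GQX: GQ={C,T} ∩ X={C} → {C} (+0)
site 1, node CGNQUX: CNU={A,G,T} ∪ GQX={C} → {A,C,G,T} (+1)
site 1, node CGHNQUX: CGNQUX={A,C,G,T} ∩ H={T} → {T} (+0)
site 2, node NU: N={C} ∪ U={A} → {A,C} (+1)
site 2, node CNU: C={T} ∪ NU={A,C} → {A,C,T} (+1)
site 2, node GQ: G={G} ∩ Q={G} → {G} (+0)
site 2, node GQX: GQ={G} ∪ X={C} → {C,G} (+1)
site 2, node CGNQUX: CNU={A,C,T} ∩ GQX={C,G} → {C} (+0)
site 2, node CGHNQUX: CGNQUX={C} ∪ H={A} → {A,C} (+1)
per-site changes: [4, 4, 4]; total = 12

4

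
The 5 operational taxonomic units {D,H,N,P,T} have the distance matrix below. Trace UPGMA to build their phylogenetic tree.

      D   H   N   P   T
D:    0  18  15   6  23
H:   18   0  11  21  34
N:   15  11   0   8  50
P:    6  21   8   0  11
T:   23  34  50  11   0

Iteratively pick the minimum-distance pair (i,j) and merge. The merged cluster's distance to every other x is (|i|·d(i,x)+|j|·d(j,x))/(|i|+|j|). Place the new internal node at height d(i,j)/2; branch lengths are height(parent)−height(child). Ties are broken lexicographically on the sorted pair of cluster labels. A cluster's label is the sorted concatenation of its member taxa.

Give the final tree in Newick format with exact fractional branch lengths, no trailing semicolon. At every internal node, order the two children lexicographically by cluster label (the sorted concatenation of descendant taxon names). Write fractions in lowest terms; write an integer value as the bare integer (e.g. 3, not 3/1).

1. join D+P (d=6) ⇒ DP; edges |D|=3, |P|=3
  updated: d(DP,H)=39/2, d(DP,N)=23/2, d(DP,T)=17
2. join H+N (d=11) ⇒ HN; edges |H|=11/2, |N|=11/2
  updated: d(DP,HN)=31/2, d(HN,T)=42
3. join DP+HN (d=31/2) ⇒ DHNP; edges |DP|=19/4, |HN|=9/4
  updated: d(DHNP,T)=59/2
4. join DHNP+T (d=59/2) ⇒ DHNPT; edges |DHNP|=7, |T|=59/4
final tree: (((D:3,P:3):19/4,(H:11/2,N:11/2):9/4):7,T:59/4)
total length: 183/4

(((D:3,P:3):19/4,(H:11/2,N:11/2):9/4):7,T:59/4)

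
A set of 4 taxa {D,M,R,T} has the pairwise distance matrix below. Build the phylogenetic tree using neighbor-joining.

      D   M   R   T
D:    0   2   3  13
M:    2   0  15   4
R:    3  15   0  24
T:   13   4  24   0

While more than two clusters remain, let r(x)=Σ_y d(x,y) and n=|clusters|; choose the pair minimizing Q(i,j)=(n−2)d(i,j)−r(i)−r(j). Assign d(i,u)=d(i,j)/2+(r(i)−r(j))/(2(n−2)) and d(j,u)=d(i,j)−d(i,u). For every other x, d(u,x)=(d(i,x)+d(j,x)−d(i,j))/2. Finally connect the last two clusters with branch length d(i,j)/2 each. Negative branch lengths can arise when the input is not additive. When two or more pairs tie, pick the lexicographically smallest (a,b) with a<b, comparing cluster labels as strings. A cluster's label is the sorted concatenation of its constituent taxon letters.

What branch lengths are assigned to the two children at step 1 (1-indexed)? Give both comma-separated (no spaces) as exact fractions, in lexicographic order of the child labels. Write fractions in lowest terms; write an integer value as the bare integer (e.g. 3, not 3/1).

step 1: merge (D,R) at d=3, Q=-54; branch lengths D→-9/2, R→15/2; new cluster DR
  updated: d(DR,M)=7, d(DR,T)=17
step 2: merge (DR,M) at d=7, Q=-28; branch lengths DR→10, M→-3; new cluster DMR
  updated: d(DMR,T)=7
step 3: merge (DMR,T) at d=7; branch lengths DMR→7/2, T→7/2; new cluster DMRT
final tree: (((D:-9/2,R:15/2):10,M:-3):7/2,T:7/2)
total length: 17

-9/2,15/2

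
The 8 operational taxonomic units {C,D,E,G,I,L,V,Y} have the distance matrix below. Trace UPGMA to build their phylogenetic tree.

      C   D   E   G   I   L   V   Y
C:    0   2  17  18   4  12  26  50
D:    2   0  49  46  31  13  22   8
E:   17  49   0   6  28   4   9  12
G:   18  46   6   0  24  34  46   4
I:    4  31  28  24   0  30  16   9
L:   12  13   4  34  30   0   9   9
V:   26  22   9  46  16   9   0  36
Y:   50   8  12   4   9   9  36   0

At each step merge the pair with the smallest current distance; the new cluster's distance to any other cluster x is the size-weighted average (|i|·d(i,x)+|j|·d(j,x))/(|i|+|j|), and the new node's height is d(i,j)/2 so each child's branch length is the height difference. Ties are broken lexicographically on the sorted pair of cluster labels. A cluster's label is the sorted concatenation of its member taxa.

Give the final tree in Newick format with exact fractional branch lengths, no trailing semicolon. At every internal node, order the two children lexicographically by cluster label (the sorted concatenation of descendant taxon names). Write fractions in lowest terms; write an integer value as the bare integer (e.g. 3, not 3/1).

step 1: merge (C,D) at d=2; branch lengths C→1, D→1; new cluster CD
  updated: d(CD,E)=33, d(CD,G)=32, d(CD,I)=35/2, d(CD,L)=25/2, d(CD,V)=24, d(CD,Y)=29
step 2: merge (E,L) at d=4; branch lengths E→2, L→2; new cluster EL
  updated: d(CD,EL)=91/4, d(EL,G)=20, d(EL,I)=29, d(EL,V)=9, d(EL,Y)=21/2
step 3: merge (G,Y) at d=4; branch lengths G→2, Y→2; new cluster GY
  updated: d(CD,GY)=61/2, d(EL,GY)=61/4, d(GY,I)=33/2, d(GY,V)=41
step 4: merge (EL,V) at d=9; branch lengths EL→5/2, V→9/2; new cluster ELV
  updated: d(CD,ELV)=139/6, d(ELV,GY)=143/6, d(ELV,I)=74/3
step 5: merge (GY,I) at d=33/2; branch lengths GY→25/4, I→33/4; new cluster GIY
  updated: d(CD,GIY)=157/6, d(ELV,GIY)=217/9
step 6: merge (CD,ELV) at d=139/6; branch lengths CD→127/12, ELV→85/12; new cluster CDELV
  updated: d(CDELV,GIY)=374/15
step 7: merge (CDELV,GIY) at d=374/15; branch lengths CDELV→53/60, GIY→253/60; new cluster CDEGILVY
final tree: (((C:1,D:1):127/12,((E:2,L:2):5/2,V:9/2):85/12):53/60,((G:2,Y:2):25/4,I:33/4):253/60)
total length: 814/15

(((C:1,D:1):127/12,((E:2,L:2):5/2,V:9/2):85/12):53/60,((G:2,Y:2):25/4,I:33/4):253/60)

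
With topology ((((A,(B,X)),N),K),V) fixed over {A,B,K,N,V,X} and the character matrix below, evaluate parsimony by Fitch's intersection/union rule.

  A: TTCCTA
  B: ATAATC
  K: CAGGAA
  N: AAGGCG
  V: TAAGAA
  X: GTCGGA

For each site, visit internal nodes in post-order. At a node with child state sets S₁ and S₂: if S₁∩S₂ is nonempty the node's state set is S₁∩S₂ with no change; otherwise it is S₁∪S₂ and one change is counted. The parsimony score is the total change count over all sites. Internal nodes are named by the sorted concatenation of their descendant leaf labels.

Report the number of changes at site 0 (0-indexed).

[col 0] BX: children B:{A}, X:{G} ∪→ {A,G}; cost 1
[col 0] ABX: children A:{T}, BX:{A,G} ∪→ {A,G,T}; cost 1
[col 0] ABNX: children ABX:{A,G,T}, N:{A} ∩→ {A}; cost 0
[col 0] ABKNX: children ABNX:{A}, K:{C} ∪→ {A,C}; cost 1
[col 0] ABKNVX: children ABKNX:{A,C}, V:{T} ∪→ {A,C,T}; cost 1
[col 1] BX: children B:{T}, X:{T} ∩→ {T}; cost 0
[col 1] ABX: children A:{T}, BX:{T} ∩→ {T}; cost 0
[col 1] ABNX: children ABX:{T}, N:{A} ∪→ {A,T}; cost 1
[col 1] ABKNX: children ABNX:{A,T}, K:{A} ∩→ {A}; cost 0
[col 1] ABKNVX: children ABKNX:{A}, V:{A} ∩→ {A}; cost 0
[col 2] BX: children B:{A}, X:{C} ∪→ {A,C}; cost 1
[col 2] ABX: children A:{C}, BX:{A,C} ∩→ {C}; cost 0
[col 2] ABNX: children ABX:{C}, N:{G} ∪→ {C,G}; cost 1
[col 2] ABKNX: children ABNX:{C,G}, K:{G} ∩→ {G}; cost 0
[col 2] ABKNVX: children ABKNX:{G}, V:{A} ∪→ {A,G}; cost 1
[col 3] BX: children B:{A}, X:{G} ∪→ {A,G}; cost 1
[col 3] ABX: children A:{C}, BX:{A,G} ∪→ {A,C,G}; cost 1
[col 3] ABNX: children ABX:{A,C,G}, N:{G} ∩→ {G}; cost 0
[col 3] ABKNX: children ABNX:{G}, K:{G} ∩→ {G}; cost 0
[col 3] ABKNVX: children ABKNX:{G}, V:{G} ∩→ {G}; cost 0
[col 4] BX: children B:{T}, X:{G} ∪→ {G,T}; cost 1
[col 4] ABX: children A:{T}, BX:{G,T} ∩→ {T}; cost 0
[col 4] ABNX: children ABX:{T}, N:{C} ∪→ {C,T}; cost 1
[col 4] ABKNX: children ABNX:{C,T}, K:{A} ∪→ {A,C,T}; cost 1
[col 4] ABKNVX: children ABKNX:{A,C,T}, V:{A} ∩→ {A}; cost 0
[col 5] BX: children B:{C}, X:{A} ∪→ {A,C}; cost 1
[col 5] ABX: children A:{A}, BX:{A,C} ∩→ {A}; cost 0
[col 5] ABNX: children ABX:{A}, N:{G} ∪→ {A,G}; cost 1
[col 5] ABKNX: children ABNX:{A,G}, K:{A} ∩→ {A}; cost 0
[col 5] ABKNVX: children ABKNX:{A}, V:{A} ∩→ {A}; cost 0
per-site changes: [4, 1, 3, 2, 3, 2]; total = 15

4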